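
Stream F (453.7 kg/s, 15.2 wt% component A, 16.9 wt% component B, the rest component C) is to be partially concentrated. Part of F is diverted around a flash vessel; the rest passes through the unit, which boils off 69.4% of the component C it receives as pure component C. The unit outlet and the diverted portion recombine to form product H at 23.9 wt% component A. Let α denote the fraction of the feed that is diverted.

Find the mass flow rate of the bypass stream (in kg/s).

All 453.7×0.152 = 68.962 kg/s of component A reaches H, so H = 68.962/0.239 = 288.55 kg/s and vapour = 165.15 kg/s.
The evaporator receives (1−α)·453.7 of feed at 0.679 component C and removes 0.694 of that component C:
0.694×0.679×(1−α)×453.7 = 165.15
(1−α) = 165.15/213.8 = 0.7725;  α = 0.2275.
Bypass flow = 0.2275×453.7 = 103.22 kg/s.

103.2 kg/s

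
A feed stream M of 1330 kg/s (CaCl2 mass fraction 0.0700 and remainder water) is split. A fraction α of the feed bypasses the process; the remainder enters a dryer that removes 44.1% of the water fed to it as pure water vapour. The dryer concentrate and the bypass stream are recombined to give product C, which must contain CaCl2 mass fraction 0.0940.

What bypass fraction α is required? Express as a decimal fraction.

0.377

All 1330×0.070 = 93.1 kg/s of CaCl2 reaches C, so C = 93.1/0.094 = 990.43 kg/s and vapour = 339.57 kg/s.
The evaporator receives (1−α)·1330 of feed at 0.930 water and removes 0.441 of that water:
0.441×0.930×(1−α)×1330 = 339.57
(1−α) = 339.57/545.47 = 0.6225;  α = 0.3775.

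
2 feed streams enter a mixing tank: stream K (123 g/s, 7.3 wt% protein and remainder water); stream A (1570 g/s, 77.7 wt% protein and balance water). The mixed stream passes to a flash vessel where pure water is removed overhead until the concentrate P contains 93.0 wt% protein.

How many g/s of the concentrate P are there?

protein entering = 123×0.073 + 1570×0.777 = 1228.9 g/s.
All protein reports to P, so P = 1228.9/0.930 = 1321.4 g/s.

1321 g/s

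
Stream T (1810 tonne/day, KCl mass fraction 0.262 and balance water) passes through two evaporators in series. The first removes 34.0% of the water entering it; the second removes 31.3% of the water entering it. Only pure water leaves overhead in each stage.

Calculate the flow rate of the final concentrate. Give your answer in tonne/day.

water in feed = 1810×0.738 = 1335.8 tonne/day.
After stage 1: water left = (1−0.340)×1335.8 = 881.61; stream total = 1355.8 tonne/day.
After stage 2: water left = (1−0.313)×881.61 = 605.67; final concentrate = 1079.9 tonne/day.

1080 tonne/day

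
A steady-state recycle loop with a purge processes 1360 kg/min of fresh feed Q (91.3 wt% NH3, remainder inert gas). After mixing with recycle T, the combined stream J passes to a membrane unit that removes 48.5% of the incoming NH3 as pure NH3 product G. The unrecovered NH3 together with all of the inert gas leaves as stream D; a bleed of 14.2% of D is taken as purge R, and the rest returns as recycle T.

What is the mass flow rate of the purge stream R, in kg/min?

281 kg/min

inert gas enters only via Q and leaves only via the purge: 1360×0.087 = 0.142×(inert gas in D), and the membrane unit passes all inert gas, so inert gas in J = inert gas in D = 833.24 kg/min.
NH3 in J: m_A = 1360×0.913 + (1−0.142)·(1−0.485)·m_A, so m_A = 1241.7/0.5581 = 2224.7 kg/min.
D = (1−0.485)×2224.7 + 833.24 = 1979 kg/min.
Purge R = 0.142×1979 = 281.01 kg/min.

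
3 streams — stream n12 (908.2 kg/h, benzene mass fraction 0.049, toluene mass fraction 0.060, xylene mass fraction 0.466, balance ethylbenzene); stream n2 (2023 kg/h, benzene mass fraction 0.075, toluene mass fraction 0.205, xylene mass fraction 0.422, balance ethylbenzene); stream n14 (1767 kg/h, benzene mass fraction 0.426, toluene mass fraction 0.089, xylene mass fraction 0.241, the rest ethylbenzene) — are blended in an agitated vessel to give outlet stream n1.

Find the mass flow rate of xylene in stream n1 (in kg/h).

xylene out = xylene in = 908.2×0.466 + 2023×0.422 + 1767×0.241 = 1702.8 kg/h.

1703 kg/h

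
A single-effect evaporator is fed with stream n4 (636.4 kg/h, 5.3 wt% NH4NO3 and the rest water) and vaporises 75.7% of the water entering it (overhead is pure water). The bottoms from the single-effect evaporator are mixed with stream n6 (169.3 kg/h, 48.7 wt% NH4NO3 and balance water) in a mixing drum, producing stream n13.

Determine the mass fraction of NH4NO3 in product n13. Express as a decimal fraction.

Vapour removed = 0.757×0.947×636.4 = 456.22 kg/h; concentrate = 180.18 kg/h.
NH4NO3 reaching the mixer = 33.729 (from concentrate) + 169.3×0.487 = 116.18 kg/h.
Product flow = 180.18 + 169.3 = 349.48 kg/h; NH4NO3 fraction = 0.3324.

0.3324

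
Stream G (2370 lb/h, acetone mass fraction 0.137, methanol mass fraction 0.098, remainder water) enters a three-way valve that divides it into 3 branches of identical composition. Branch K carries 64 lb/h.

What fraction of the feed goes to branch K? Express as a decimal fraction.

Fraction to K = 64/2370 = 0.0270.

0.027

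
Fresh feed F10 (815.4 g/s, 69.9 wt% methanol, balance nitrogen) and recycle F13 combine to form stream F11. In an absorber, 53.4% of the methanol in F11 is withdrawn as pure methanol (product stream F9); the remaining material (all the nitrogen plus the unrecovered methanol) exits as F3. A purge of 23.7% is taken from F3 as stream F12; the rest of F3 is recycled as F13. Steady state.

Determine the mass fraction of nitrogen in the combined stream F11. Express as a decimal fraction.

nitrogen enters only via F10 and leaves only via the purge: 815.4×0.301 = 0.237×(nitrogen in F3), and the absorber passes all nitrogen, so nitrogen in F11 = nitrogen in F3 = 1035.6 g/s.
methanol in F11: m_A = 815.4×0.699 + (1−0.237)·(1−0.534)·m_A, so m_A = 569.96/0.6444 = 884.43 g/s.
F11 = 884.43 + 1035.6 = 1920 g/s.
nitrogen fraction in F11 = 1035.6/1920 = 0.539.

0.539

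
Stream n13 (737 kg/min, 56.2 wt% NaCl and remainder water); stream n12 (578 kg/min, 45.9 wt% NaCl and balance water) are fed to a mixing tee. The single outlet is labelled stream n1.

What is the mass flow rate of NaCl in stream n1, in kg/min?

NaCl out = NaCl in = 737×0.562 + 578×0.459 = 679.5 kg/min.

679.5 kg/min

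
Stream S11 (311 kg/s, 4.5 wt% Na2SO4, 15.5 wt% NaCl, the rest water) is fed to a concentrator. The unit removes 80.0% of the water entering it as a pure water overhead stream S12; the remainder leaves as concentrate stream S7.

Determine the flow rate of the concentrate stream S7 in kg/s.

water entering = 311×0.800 = 248.8 kg/s; overhead removed = 0.800×248.8 = 199.04 kg/s.
Concentrate = 311 − 199.04 = 111.96 kg/s.

112 kg/s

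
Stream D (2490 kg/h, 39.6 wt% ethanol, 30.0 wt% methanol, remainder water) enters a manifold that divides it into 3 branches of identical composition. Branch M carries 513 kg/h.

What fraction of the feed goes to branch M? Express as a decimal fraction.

0.206

Fraction to M = 513/2490 = 0.2060.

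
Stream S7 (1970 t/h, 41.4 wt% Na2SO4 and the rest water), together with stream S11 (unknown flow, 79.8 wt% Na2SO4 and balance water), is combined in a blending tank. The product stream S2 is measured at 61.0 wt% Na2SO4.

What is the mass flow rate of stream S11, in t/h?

Let S11 be the unknown flow. Total out = 1970 + S11.
Na2SO4 balance: 815.58 + 0.798·S11 = 0.610·(1970 + S11)
(0.798 − 0.610)·S11 = 0.610×1970 − 815.58 = 386.12
S11 = 386.12 / 0.188 = 2053.8 t/h

2054 t/h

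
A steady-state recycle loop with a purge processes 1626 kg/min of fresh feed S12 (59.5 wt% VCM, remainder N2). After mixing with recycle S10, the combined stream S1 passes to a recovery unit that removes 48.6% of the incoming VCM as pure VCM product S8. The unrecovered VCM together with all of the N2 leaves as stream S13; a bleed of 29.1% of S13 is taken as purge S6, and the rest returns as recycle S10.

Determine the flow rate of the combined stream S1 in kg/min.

3785 kg/min

N2 enters only via S12 and leaves only via the purge: 1626×0.405 = 0.291×(N2 in S13), and the recovery unit passes all N2, so N2 in S1 = N2 in S13 = 2263 kg/min.
VCM in S1: m_A = 1626×0.595 + (1−0.291)·(1−0.486)·m_A, so m_A = 967.47/0.6356 = 1522.2 kg/min.
S1 = 1522.2 + 2263 = 3785.2 kg/min.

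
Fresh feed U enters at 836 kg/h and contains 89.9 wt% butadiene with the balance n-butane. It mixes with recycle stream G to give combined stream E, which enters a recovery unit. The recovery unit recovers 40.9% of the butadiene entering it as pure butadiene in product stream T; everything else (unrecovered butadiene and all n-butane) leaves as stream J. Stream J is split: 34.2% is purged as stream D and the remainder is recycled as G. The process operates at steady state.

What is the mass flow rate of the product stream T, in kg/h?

butadiene in E: m_A = 836×0.899 + (1−0.342)·(1−0.409)·m_A, so m_A = 751.56/0.6111 = 1229.8 kg/h.
Product T = 0.409×1229.8 = 502.99 kg/h.

503 kg/h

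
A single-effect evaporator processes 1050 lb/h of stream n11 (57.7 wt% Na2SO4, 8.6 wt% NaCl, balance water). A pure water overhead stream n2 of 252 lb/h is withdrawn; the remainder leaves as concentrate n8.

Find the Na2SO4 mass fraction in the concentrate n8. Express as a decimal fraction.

Na2SO4 is not removed: 1050×0.577 = 605.85 lb/h of Na2SO4 enters n8.
Concentrate = 1050 − 252 = 798 lb/h.
Mass fraction = 605.85/798 = 0.7592.

0.7592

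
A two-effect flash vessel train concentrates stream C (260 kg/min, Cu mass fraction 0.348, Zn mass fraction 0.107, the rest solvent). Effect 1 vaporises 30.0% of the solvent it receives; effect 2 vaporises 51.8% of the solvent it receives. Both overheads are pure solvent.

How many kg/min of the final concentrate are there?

166.1 kg/min

solvent in feed = 260×0.545 = 141.7 kg/min.
After stage 1: solvent left = (1−0.300)×141.7 = 99.19; stream total = 217.49 kg/min.
After stage 2: solvent left = (1−0.518)×99.19 = 47.81; final concentrate = 166.11 kg/min.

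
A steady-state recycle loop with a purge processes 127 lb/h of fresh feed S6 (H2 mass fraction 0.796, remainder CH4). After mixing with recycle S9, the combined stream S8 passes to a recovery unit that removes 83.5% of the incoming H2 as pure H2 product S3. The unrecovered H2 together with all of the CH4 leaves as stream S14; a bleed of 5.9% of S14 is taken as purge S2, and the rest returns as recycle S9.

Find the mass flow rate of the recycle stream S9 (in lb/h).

431.8 lb/h

CH4 enters only via S6 and leaves only via the purge: 127×0.204 = 0.059×(CH4 in S14), and the recovery unit passes all CH4, so CH4 in S8 = CH4 in S14 = 439.12 lb/h.
H2 in S8: m_A = 127×0.796 + (1−0.059)·(1−0.835)·m_A, so m_A = 101.09/0.8447 = 119.67 lb/h.
S14 = (1−0.835)×119.67 + 439.12 = 458.86 lb/h.
Recycle S9 = (1−0.059)×458.86 = 431.79 lb/h.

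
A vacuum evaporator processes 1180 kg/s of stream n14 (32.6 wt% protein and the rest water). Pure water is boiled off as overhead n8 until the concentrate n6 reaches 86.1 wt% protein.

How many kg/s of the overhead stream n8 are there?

733.2 kg/s

protein is conserved: 1180×0.326 = 384.68 kg/s all reports to the concentrate.
Concentrate = 384.68/(target fraction) = 446.78 kg/s.
Overhead = 1180 − 446.78 = 733.22 kg/s.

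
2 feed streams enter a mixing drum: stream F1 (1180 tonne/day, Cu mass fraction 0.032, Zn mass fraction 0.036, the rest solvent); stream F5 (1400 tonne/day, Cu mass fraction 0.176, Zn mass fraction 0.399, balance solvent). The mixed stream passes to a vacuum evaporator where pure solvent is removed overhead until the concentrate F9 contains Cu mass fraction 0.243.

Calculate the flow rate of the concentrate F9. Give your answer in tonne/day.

1169 tonne/day

Cu entering = 1180×0.032 + 1400×0.176 = 284.16 tonne/day.
All Cu reports to F9, so F9 = 284.16/0.243 = 1169.4 tonne/day.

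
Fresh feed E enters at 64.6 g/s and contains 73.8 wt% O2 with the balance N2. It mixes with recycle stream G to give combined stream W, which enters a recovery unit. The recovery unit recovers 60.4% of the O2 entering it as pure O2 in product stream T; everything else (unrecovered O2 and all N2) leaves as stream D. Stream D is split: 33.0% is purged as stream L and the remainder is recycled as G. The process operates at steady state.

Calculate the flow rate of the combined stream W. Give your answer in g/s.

116.2 g/s

N2 enters only via E and leaves only via the purge: 64.6×0.262 = 0.330×(N2 in D), and the recovery unit passes all N2, so N2 in W = N2 in D = 51.288 g/s.
O2 in W: m_A = 64.6×0.738 + (1−0.330)·(1−0.604)·m_A, so m_A = 47.675/0.7347 = 64.892 g/s.
W = 64.892 + 51.288 = 116.18 g/s.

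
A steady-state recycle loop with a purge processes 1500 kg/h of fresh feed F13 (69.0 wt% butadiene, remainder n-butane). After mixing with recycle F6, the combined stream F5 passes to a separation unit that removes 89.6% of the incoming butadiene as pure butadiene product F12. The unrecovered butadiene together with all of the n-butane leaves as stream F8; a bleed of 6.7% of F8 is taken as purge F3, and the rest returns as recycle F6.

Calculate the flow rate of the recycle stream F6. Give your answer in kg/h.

n-butane enters only via F13 and leaves only via the purge: 1500×0.310 = 0.067×(n-butane in F8), and the separation unit passes all n-butane, so n-butane in F5 = n-butane in F8 = 6940.3 kg/h.
butadiene in F5: m_A = 1500×0.690 + (1−0.067)·(1−0.896)·m_A, so m_A = 1035/0.9030 = 1146.2 kg/h.
F8 = (1−0.896)×1146.2 + 6940.3 = 7059.5 kg/h.
Recycle F6 = (1−0.067)×7059.5 = 6586.5 kg/h.

6587 kg/h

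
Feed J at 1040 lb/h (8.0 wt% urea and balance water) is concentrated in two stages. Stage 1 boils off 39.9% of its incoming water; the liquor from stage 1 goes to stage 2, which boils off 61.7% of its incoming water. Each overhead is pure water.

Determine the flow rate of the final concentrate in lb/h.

water in feed = 1040×0.920 = 956.8 lb/h.
After stage 1: water left = (1−0.399)×956.8 = 575.04; stream total = 658.24 lb/h.
After stage 2: water left = (1−0.617)×575.04 = 220.24; final concentrate = 303.44 lb/h.

303.4 lb/h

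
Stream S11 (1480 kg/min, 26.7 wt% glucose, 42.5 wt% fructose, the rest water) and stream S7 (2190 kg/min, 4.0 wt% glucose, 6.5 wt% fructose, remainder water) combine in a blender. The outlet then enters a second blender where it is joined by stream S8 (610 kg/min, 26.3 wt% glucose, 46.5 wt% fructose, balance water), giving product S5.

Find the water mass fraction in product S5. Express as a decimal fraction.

0.6032

Overall, product flow = 4280 kg/min.
water in = 1480×0.308 + 2190×0.895 + 610×0.272 = 2581.8 kg/min.
water fraction in S5 = 0.6032.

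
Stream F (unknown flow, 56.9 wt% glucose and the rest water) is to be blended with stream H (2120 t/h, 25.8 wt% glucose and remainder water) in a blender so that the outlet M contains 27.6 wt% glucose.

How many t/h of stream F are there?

130.2 t/h

Let F be the unknown flow. Total out = 2120 + F.
glucose balance: 546.96 + 0.569·F = 0.276·(2120 + F)
(0.569 − 0.276)·F = 0.276×2120 − 546.96 = 38.16
F = 38.16 / 0.293 = 130.24 t/h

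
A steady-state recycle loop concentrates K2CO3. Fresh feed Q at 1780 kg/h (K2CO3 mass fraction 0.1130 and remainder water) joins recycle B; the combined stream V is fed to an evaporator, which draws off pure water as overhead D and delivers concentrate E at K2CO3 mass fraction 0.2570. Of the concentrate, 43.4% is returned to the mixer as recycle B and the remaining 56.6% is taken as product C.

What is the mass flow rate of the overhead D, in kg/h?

997.4 kg/h

Overall K2CO3 balance (none leaves overhead): K2CO3 in fresh feed = K2CO3 in product, i.e. 1780×0.113 = (1−0.434)·E·0.257.
E = 201.14/(0.257×0.566) = 1382.8 kg/h.
Recycle B = 0.434×1382.8 = 600.12 kg/h.
Combined feed V = 1780 + 600.12 = 2380.1 kg/h.
Overhead D = V − E = 2380.1 − 1382.8 = 997.35 kg/h.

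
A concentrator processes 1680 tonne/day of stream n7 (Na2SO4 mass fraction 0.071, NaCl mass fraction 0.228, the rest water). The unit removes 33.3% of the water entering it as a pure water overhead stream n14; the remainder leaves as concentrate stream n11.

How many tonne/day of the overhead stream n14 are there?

water entering = 1680×0.701 = 1177.7 tonne/day; overhead removed = 0.333×1177.7 = 392.17 tonne/day.

392.2 tonne/day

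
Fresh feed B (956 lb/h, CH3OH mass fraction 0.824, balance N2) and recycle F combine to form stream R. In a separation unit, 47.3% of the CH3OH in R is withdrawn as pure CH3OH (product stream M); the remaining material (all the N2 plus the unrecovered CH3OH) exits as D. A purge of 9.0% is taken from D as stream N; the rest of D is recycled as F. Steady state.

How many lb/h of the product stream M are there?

CH3OH in R: m_A = 956×0.824 + (1−0.090)·(1−0.473)·m_A, so m_A = 787.74/0.5204 = 1513.6 lb/h.
Product M = 0.473×1513.6 = 715.95 lb/h.

716 lb/h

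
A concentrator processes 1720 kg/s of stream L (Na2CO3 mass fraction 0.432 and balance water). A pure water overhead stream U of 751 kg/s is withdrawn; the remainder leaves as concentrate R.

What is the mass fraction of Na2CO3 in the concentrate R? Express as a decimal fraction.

Na2CO3 is not removed: 1720×0.432 = 743.04 kg/s of Na2CO3 enters R.
Concentrate = 1720 − 751 = 969 kg/s.
Mass fraction = 743.04/969 = 0.767.

0.767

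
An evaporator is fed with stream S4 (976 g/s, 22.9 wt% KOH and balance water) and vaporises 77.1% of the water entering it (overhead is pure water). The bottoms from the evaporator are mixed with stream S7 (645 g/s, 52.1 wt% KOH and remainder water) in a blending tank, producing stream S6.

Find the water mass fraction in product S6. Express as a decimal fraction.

Vapour removed = 0.771×0.771×976 = 580.17 g/s; concentrate = 395.83 g/s.
water reaching the mixer = 172.32 (from concentrate) + 645×0.479 = 481.28 g/s.
Product flow = 395.83 + 645 = 1040.8 g/s; water fraction = 0.4624.

0.4624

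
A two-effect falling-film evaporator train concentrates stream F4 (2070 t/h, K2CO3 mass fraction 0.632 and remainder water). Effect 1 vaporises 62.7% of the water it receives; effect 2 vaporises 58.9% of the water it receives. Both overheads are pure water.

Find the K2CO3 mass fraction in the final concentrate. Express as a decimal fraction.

0.918

water in feed = 2070×0.368 = 761.76 t/h.
After stage 1: water left = (1−0.627)×761.76 = 284.14; stream total = 1592.4 t/h.
After stage 2: water left = (1−0.589)×284.14 = 116.78; final concentrate = 1425 t/h.
K2CO3 fraction = 1308.2/1425 = 0.918.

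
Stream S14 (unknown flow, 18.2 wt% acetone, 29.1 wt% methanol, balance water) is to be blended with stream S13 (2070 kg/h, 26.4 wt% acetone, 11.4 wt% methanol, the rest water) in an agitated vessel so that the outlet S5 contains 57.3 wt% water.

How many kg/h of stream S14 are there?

Let S14 be the unknown flow. Total out = 2070 + S14.
water balance: 1287.5 + 0.527·S14 = 0.573·(2070 + S14)
(0.527 − 0.573)·S14 = 0.573×2070 − 1287.5 = -101.43
S14 = -101.43 / -0.046 = 2205 kg/h

2205 kg/h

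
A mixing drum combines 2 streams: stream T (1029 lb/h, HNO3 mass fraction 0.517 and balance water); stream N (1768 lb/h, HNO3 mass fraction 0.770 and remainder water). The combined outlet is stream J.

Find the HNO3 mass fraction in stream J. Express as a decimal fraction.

Total flow out = 1029 + 1768 = 2797 lb/h.
HNO3 in = 1029×0.517 + 1768×0.770 = 1893.4 lb/h.
HNO3 mass fraction in J = 1893.4/2797 = 0.677.

0.677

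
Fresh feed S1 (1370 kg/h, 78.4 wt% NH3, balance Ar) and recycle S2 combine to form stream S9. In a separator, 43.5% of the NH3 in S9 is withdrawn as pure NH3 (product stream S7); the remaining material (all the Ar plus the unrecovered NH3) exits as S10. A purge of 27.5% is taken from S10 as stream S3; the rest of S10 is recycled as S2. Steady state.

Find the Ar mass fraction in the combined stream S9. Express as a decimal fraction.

0.372

Ar enters only via S1 and leaves only via the purge: 1370×0.216 = 0.275×(Ar in S10), and the separator passes all Ar, so Ar in S9 = Ar in S10 = 1076.1 kg/h.
NH3 in S9: m_A = 1370×0.784 + (1−0.275)·(1−0.435)·m_A, so m_A = 1074.1/0.5904 = 1819.3 kg/h.
S9 = 1819.3 + 1076.1 = 2895.4 kg/h.
Ar fraction in S9 = 1076.1/2895.4 = 0.372.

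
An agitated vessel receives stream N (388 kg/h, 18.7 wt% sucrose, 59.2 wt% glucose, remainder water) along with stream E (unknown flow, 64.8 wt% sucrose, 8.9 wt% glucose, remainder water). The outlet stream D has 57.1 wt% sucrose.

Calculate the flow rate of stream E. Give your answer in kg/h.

1935 kg/h

Let E be the unknown flow. Total out = 388 + E.
sucrose balance: 72.556 + 0.648·E = 0.571·(388 + E)
(0.648 − 0.571)·E = 0.571×388 − 72.556 = 148.99
E = 148.99 / 0.077 = 1935 kg/h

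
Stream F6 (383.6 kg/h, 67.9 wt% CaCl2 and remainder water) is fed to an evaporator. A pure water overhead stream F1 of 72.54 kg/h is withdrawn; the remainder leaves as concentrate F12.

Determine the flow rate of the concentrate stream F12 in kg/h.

311.1 kg/h

Concentrate = 383.6 − 72.54 = 311.06 kg/h.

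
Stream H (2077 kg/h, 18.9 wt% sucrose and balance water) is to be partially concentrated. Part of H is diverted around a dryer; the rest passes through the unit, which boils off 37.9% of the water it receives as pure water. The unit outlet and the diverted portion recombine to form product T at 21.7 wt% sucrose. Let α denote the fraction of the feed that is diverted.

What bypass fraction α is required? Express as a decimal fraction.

All 2077×0.189 = 392.55 kg/h of sucrose reaches T, so T = 392.55/0.217 = 1809 kg/h and vapour = 268 kg/h.
The evaporator receives (1−α)·2077 of feed at 0.811 water and removes 0.379 of that water:
0.379×0.811×(1−α)×2077 = 268
(1−α) = 268/638.41 = 0.4198;  α = 0.5802.

0.580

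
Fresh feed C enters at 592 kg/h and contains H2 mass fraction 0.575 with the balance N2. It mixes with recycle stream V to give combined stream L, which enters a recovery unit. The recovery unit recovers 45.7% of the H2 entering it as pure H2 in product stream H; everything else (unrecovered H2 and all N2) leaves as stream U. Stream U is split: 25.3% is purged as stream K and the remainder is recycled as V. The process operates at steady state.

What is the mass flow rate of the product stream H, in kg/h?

261.7 kg/h

H2 in L: m_A = 592×0.575 + (1−0.253)·(1−0.457)·m_A, so m_A = 340.4/0.5944 = 572.7 kg/h.
Product H = 0.457×572.7 = 261.72 kg/h.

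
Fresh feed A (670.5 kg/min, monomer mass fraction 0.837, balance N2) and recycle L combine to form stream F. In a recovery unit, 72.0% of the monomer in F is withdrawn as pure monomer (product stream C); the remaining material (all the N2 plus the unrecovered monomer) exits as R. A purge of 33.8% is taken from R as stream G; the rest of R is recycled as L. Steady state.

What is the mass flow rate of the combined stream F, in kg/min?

1012 kg/min

N2 enters only via A and leaves only via the purge: 670.5×0.163 = 0.338×(N2 in R), and the recovery unit passes all N2, so N2 in F = N2 in R = 323.35 kg/min.
monomer in F: m_A = 670.5×0.837 + (1−0.338)·(1−0.720)·m_A, so m_A = 561.21/0.8146 = 688.9 kg/min.
F = 688.9 + 323.35 = 1012.3 kg/min.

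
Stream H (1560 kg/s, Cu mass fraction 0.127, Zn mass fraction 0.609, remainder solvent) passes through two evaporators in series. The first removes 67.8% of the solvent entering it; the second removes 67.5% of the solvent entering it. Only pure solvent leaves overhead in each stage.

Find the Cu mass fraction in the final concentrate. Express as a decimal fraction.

solvent in feed = 1560×0.264 = 411.84 kg/s.
After stage 1: solvent left = (1−0.678)×411.84 = 132.61; stream total = 1280.8 kg/s.
After stage 2: solvent left = (1−0.675)×132.61 = 43.099; final concentrate = 1191.3 kg/s.
Cu fraction = 198.12/1191.3 = 0.166.

0.166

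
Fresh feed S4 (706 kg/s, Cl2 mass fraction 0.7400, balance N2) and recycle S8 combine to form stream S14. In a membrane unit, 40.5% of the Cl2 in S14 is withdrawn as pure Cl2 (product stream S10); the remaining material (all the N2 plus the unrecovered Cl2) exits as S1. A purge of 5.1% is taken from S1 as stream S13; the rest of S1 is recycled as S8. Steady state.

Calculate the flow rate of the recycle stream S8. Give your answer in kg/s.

4093 kg/s

N2 enters only via S4 and leaves only via the purge: 706×0.260 = 0.051×(N2 in S1), and the membrane unit passes all N2, so N2 in S14 = N2 in S1 = 3599.2 kg/s.
Cl2 in S14: m_A = 706×0.740 + (1−0.051)·(1−0.405)·m_A, so m_A = 522.44/0.4353 = 1200.1 kg/s.
S1 = (1−0.405)×1200.1 + 3599.2 = 4313.3 kg/s.
Recycle S8 = (1−0.051)×4313.3 = 4093.3 kg/s.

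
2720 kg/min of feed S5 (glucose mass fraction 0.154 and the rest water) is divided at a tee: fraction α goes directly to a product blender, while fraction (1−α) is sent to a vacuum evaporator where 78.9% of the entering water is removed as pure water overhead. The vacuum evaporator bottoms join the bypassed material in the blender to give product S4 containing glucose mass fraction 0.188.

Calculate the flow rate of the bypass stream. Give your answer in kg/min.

All 2720×0.154 = 418.88 kg/min of glucose reaches S4, so S4 = 418.88/0.188 = 2228.1 kg/min and vapour = 491.91 kg/min.
The evaporator receives (1−α)·2720 of feed at 0.846 water and removes 0.789 of that water:
0.789×0.846×(1−α)×2720 = 491.91
(1−α) = 491.91/1815.6 = 0.2709;  α = 0.7291.
Bypass flow = 0.7291×2720 = 1983 kg/min.

1983 kg/min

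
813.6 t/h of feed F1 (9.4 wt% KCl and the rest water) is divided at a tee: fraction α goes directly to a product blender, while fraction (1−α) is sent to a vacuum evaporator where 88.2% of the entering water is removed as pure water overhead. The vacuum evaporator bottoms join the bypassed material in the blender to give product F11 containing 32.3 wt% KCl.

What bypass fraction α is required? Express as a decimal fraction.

0.113

All 813.6×0.094 = 76.478 t/h of KCl reaches F11, so F11 = 76.478/0.323 = 236.78 t/h and vapour = 576.82 t/h.
The evaporator receives (1−α)·813.6 of feed at 0.906 water and removes 0.882 of that water:
0.882×0.906×(1−α)×813.6 = 576.82
(1−α) = 576.82/650.14 = 0.8872;  α = 0.1128.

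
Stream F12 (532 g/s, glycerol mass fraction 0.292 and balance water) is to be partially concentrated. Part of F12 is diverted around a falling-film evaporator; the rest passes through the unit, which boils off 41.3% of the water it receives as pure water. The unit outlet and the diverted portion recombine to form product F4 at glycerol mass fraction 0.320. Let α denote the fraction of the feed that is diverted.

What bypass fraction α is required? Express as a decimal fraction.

All 532×0.292 = 155.34 g/s of glycerol reaches F4, so F4 = 155.34/0.320 = 485.45 g/s and vapour = 46.55 g/s.
The evaporator receives (1−α)·532 of feed at 0.708 water and removes 0.413 of that water:
0.413×0.708×(1−α)×532 = 46.55
(1−α) = 46.55/155.56 = 0.2992;  α = 0.7008.

0.701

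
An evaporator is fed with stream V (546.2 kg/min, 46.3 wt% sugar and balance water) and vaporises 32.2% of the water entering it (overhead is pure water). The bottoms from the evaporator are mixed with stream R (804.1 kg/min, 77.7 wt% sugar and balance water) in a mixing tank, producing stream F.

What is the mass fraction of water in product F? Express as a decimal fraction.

0.3011

Vapour removed = 0.322×0.537×546.2 = 94.446 kg/min; concentrate = 451.75 kg/min.
water reaching the mixer = 198.86 (from concentrate) + 804.1×0.223 = 378.18 kg/min.
Product flow = 451.75 + 804.1 = 1255.9 kg/min; water fraction = 0.3011.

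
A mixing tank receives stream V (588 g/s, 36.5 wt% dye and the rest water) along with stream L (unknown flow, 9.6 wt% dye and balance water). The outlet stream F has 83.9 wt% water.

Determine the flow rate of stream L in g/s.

1845 g/s

Let L be the unknown flow. Total out = 588 + L.
water balance: 373.38 + 0.904·L = 0.839·(588 + L)
(0.904 − 0.839)·L = 0.839×588 − 373.38 = 119.95
L = 119.95 / 0.065 = 1845.4 g/s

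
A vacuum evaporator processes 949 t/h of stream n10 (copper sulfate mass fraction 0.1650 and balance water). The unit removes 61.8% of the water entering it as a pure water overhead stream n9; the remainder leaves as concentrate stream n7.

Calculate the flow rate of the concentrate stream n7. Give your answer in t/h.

water entering = 949×0.835 = 792.41 t/h; overhead removed = 0.618×792.41 = 489.71 t/h.
Concentrate = 949 − 489.71 = 459.29 t/h.

459.3 t/h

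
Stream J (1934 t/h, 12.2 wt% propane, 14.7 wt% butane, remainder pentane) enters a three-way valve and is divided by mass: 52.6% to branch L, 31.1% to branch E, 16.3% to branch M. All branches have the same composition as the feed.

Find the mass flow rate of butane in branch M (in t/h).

Branch M total = 0.163×1934 = 315.24 t/h.
butane in M = 0.147×315.24 = 46.341 t/h.

46.34 t/h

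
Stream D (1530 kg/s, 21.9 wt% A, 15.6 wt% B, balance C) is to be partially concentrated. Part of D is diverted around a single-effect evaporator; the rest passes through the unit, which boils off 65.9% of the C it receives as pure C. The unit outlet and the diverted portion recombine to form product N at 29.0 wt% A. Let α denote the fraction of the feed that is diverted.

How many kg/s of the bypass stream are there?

620.5 kg/s

All 1530×0.219 = 335.07 kg/s of A reaches N, so N = 335.07/0.290 = 1155.4 kg/s and vapour = 374.59 kg/s.
The evaporator receives (1−α)·1530 of feed at 0.625 C and removes 0.659 of that C:
0.659×0.625×(1−α)×1530 = 374.59
(1−α) = 374.59/630.17 = 0.5944;  α = 0.4056.
Bypass flow = 0.4056×1530 = 620.53 kg/s.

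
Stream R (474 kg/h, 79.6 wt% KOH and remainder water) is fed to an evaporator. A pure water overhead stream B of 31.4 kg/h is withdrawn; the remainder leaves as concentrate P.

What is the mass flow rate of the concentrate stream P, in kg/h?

Concentrate = 474 − 31.4 = 442.6 kg/h.

442.6 kg/h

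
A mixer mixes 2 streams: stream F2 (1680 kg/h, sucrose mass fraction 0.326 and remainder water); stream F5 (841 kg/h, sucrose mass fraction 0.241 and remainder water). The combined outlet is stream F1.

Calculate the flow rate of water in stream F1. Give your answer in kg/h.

water out = water in = 1680×0.674 + 841×0.759 = 1770.6 kg/h.

1771 kg/h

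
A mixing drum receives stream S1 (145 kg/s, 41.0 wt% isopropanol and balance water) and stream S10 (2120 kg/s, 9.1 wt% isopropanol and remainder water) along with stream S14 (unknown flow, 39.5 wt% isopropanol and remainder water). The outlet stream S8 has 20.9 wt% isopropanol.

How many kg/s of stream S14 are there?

1188 kg/s

Let S14 be the unknown flow. Total out = 2265 + S14.
isopropanol balance: 252.37 + 0.395·S14 = 0.209·(2265 + S14)
(0.395 − 0.209)·S14 = 0.209×2265 − 252.37 = 221.02
S14 = 221.02 / 0.186 = 1188.3 kg/s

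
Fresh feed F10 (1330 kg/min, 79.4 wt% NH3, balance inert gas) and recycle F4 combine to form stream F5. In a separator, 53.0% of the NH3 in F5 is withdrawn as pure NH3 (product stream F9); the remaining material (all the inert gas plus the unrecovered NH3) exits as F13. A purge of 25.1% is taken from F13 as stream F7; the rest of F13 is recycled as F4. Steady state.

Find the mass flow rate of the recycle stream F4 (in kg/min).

inert gas enters only via F10 and leaves only via the purge: 1330×0.206 = 0.251×(inert gas in F13), and the separator passes all inert gas, so inert gas in F5 = inert gas in F13 = 1091.6 kg/min.
NH3 in F5: m_A = 1330×0.794 + (1−0.251)·(1−0.530)·m_A, so m_A = 1056/0.6480 = 1629.7 kg/min.
F13 = (1−0.530)×1629.7 + 1091.6 = 1857.5 kg/min.
Recycle F4 = (1−0.251)×1857.5 = 1391.3 kg/min.

1391 kg/min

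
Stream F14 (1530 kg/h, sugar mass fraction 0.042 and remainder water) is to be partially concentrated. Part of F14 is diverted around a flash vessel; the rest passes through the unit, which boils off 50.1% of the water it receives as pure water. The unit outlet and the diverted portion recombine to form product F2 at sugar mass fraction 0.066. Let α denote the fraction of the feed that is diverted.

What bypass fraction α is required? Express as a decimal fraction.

0.242

All 1530×0.042 = 64.26 kg/h of sugar reaches F2, so F2 = 64.26/0.066 = 973.64 kg/h and vapour = 556.36 kg/h.
The evaporator receives (1−α)·1530 of feed at 0.958 water and removes 0.501 of that water:
0.501×0.958×(1−α)×1530 = 556.36
(1−α) = 556.36/734.34 = 0.7576;  α = 0.2424.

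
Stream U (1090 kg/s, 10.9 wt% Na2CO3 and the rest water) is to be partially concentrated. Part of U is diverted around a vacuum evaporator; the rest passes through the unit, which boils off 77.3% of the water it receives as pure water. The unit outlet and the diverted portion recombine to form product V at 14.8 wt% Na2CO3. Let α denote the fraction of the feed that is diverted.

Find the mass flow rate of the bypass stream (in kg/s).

673 kg/s

All 1090×0.109 = 118.81 kg/s of Na2CO3 reaches V, so V = 118.81/0.148 = 802.77 kg/s and vapour = 287.23 kg/s.
The evaporator receives (1−α)·1090 of feed at 0.891 water and removes 0.773 of that water:
0.773×0.891×(1−α)×1090 = 287.23
(1−α) = 287.23/750.73 = 0.3826;  α = 0.6174.
Bypass flow = 0.6174×1090 = 672.97 kg/s.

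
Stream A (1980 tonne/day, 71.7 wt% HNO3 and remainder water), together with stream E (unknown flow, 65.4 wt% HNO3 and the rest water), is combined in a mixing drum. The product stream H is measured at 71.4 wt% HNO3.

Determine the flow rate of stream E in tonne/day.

99 tonne/day

Let E be the unknown flow. Total out = 1980 + E.
HNO3 balance: 1419.7 + 0.654·E = 0.714·(1980 + E)
(0.654 − 0.714)·E = 0.714×1980 − 1419.7 = -5.94
E = -5.94 / -0.060 = 99 tonne/day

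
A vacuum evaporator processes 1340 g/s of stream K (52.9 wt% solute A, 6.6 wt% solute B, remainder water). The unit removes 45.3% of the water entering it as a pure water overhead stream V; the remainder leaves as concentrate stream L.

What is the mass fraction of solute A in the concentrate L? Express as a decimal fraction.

solute A is not removed: 1340×0.529 = 708.86 g/s of solute A enters L.
water entering = 1340×0.405 = 542.7 g/s; overhead removed = 0.453×542.7 = 245.84 g/s.
Concentrate = 1340 − 245.84 = 1094.2 g/s.
Mass fraction = 708.86/1094.2 = 0.648.

0.648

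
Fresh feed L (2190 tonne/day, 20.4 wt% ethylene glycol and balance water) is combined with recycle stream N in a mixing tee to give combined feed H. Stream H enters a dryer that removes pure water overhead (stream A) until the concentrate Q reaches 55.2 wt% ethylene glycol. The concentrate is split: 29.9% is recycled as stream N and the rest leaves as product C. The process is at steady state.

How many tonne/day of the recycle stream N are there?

Overall ethylene glycol balance (none leaves overhead): ethylene glycol in fresh feed = ethylene glycol in product, i.e. 2190×0.204 = (1−0.299)·Q·0.552.
Q = 446.76/(0.552×0.701) = 1154.6 tonne/day.
Recycle N = 0.299×1154.6 = 345.21 tonne/day.

345.2 tonne/day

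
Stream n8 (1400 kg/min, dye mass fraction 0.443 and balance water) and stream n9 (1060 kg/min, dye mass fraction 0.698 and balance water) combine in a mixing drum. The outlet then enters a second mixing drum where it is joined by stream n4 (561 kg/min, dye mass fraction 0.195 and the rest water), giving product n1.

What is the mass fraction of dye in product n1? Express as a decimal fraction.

0.486

Overall, product flow = 3021 kg/min.
dye in = 1400×0.443 + 1060×0.698 + 561×0.195 = 1469.5 kg/min.
dye fraction in n1 = 0.486.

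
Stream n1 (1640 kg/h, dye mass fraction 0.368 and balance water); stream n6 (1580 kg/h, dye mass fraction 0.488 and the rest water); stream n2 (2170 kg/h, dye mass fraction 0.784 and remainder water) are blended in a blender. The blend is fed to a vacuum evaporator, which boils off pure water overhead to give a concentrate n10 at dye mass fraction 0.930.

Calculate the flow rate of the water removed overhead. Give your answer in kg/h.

2083 kg/h

dye entering = 1640×0.368 + 1580×0.488 + 2170×0.784 = 3075.8 kg/h.
All dye reports to n10, so n10 = 3075.8/0.930 = 3307.4 kg/h.
Total feed = 5390 kg/h; overhead = 5390 − 3307.4 = 2082.6 kg/h.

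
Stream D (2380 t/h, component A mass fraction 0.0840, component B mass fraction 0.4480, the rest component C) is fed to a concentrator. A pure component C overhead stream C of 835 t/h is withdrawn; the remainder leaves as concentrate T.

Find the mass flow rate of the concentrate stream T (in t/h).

Concentrate = 2380 − 835 = 1545 t/h.

1545 t/h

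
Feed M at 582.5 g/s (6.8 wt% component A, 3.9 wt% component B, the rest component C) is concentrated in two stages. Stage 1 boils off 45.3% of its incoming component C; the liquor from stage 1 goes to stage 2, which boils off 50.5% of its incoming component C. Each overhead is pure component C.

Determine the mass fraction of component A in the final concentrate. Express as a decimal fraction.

0.195

component C in feed = 582.5×0.893 = 520.17 g/s.
After stage 1: component C left = (1−0.453)×520.17 = 284.53; stream total = 346.86 g/s.
After stage 2: component C left = (1−0.505)×284.53 = 140.84; final concentrate = 203.17 g/s.
component A fraction = 39.61/203.17 = 0.195.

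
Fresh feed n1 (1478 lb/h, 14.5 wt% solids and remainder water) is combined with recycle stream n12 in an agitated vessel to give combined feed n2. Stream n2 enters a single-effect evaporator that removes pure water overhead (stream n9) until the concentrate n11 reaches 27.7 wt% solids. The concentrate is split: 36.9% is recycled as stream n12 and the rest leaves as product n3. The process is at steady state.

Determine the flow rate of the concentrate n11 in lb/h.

Overall solids balance (none leaves overhead): solids in fresh feed = solids in product, i.e. 1478×0.145 = (1−0.369)·n11·0.277.
n11 = 214.31/(0.277×0.631) = 1226.1 lb/h.

1226 lb/h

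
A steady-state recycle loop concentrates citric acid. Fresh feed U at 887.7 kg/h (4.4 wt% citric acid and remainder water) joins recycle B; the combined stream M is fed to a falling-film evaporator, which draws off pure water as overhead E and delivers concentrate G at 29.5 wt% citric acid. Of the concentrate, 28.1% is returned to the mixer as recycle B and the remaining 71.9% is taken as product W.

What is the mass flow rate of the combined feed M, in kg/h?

939.4 kg/h

Overall citric acid balance (none leaves overhead): citric acid in fresh feed = citric acid in product, i.e. 887.7×0.044 = (1−0.281)·G·0.295.
G = 39.059/(0.295×0.719) = 184.15 kg/h.
Recycle B = 0.281×184.15 = 51.746 kg/h.
Combined feed M = 887.7 + 51.746 = 939.45 kg/h.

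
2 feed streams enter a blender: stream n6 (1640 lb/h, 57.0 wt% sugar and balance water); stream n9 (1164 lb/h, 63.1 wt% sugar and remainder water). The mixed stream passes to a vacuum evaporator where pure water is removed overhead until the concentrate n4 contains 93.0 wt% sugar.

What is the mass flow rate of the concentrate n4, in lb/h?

sugar entering = 1640×0.570 + 1164×0.631 = 1669.3 lb/h.
All sugar reports to n4, so n4 = 1669.3/0.930 = 1794.9 lb/h.

1795 lb/h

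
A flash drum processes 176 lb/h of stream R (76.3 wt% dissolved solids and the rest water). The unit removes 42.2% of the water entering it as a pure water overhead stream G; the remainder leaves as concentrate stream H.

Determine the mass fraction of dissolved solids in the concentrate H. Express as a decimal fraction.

0.8478

dissolved solids is not removed: 176×0.763 = 134.29 lb/h of dissolved solids enters H.
water entering = 176×0.237 = 41.712 lb/h; overhead removed = 0.422×41.712 = 17.602 lb/h.
Concentrate = 176 − 17.602 = 158.4 lb/h.
Mass fraction = 134.29/158.4 = 0.8478.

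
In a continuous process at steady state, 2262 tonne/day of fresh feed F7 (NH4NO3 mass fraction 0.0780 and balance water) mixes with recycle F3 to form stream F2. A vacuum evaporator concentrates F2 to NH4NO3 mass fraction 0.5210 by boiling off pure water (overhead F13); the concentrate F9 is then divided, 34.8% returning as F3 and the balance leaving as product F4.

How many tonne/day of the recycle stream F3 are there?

180.8 tonne/day

Overall NH4NO3 balance (none leaves overhead): NH4NO3 in fresh feed = NH4NO3 in product, i.e. 2262×0.078 = (1−0.348)·F9·0.521.
F9 = 176.44/(0.521×0.652) = 519.4 tonne/day.
Recycle F3 = 0.348×519.4 = 180.75 tonne/day.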